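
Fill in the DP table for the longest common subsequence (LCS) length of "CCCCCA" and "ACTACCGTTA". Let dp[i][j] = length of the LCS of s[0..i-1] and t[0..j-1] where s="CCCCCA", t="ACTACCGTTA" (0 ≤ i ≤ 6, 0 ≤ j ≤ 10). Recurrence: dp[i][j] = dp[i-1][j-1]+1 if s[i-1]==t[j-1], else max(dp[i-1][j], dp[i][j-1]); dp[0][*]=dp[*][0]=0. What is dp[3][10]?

3

   ''  A  C  T  A  C  C  G  T  T  A
''  0  0  0  0  0  0  0  0  0  0  0
 C  0  0  1  1  1  1  1  1  1  1  1
 C  0  0  1  1  1  2  2  2  2  2  2
 C  0  0  1  1  1  2  3  3  3  3  3
 C  0  0  1  1  1  2  3  3  3  3  3
 C  0  0  1  1  1  2  3  3  3  3  3
 A  0  1  1  1  2  2  3  3  3  3  4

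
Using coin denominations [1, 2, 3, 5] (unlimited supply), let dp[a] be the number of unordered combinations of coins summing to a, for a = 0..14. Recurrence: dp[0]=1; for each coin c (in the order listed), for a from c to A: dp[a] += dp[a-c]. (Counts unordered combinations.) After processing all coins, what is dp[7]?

after  coin     0     1     2     3     4     5     6     7     8     9    10    11    12    13    14
          1     1     1     1     1     1     1     1     1     1     1     1     1     1     1     1
          2     1     1     2     2     3     3     4     4     5     5     6     6     7     7     8
          3     1     1     2     3     4     5     7     8    10    12    14    16    19    21    24
          5     1     1     2     3     4     6     8    10    13    16    20    24    29    34    40

10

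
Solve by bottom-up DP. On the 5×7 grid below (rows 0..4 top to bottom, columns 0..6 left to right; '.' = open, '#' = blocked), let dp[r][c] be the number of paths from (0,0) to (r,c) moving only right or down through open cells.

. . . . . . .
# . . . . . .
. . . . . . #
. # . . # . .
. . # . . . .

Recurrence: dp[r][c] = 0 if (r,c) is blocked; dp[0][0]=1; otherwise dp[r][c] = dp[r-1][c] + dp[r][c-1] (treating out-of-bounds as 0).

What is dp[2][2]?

r\c   0   1   2   3   4   5   6
  0   1   1   1   1   1   1   1
  1   0   1   2   3   4   5   6
  2   0   1   3   6  10  15   0
  3   0   0   3   9   0  15  15
  4   0   0   0   9   9  24  39

3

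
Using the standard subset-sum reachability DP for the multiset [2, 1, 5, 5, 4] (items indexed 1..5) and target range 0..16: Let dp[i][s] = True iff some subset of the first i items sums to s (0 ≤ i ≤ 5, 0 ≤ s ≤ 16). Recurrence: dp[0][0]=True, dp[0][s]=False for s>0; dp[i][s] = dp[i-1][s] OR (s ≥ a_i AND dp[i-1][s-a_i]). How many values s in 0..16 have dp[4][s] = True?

12

i\s   0   1   2   3   4   5   6   7   8   9  10  11  12  13  14  15  16
  0   T   F   F   F   F   F   F   F   F   F   F   F   F   F   F   F   F
  1   T   F   T   F   F   F   F   F   F   F   F   F   F   F   F   F   F
  2   T   T   T   T   F   F   F   F   F   F   F   F   F   F   F   F   F
  3   T   T   T   T   F   T   T   T   T   F   F   F   F   F   F   F   F
  4   T   T   T   T   F   T   T   T   T   F   T   T   T   T   F   F   F
  5   T   T   T   T   T   T   T   T   T   T   T   T   T   T   T   T   T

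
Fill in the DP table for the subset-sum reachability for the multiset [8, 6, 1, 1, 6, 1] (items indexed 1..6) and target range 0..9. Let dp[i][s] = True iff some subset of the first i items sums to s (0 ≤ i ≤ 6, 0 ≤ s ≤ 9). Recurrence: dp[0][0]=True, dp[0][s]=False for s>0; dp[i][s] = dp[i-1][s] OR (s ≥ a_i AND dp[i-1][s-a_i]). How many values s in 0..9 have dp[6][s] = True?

i\s   0   1   2   3   4   5   6   7   8   9
  0   T   F   F   F   F   F   F   F   F   F
  1   T   F   F   F   F   F   F   F   T   F
  2   T   F   F   F   F   F   T   F   T   F
  3   T   T   F   F   F   F   T   T   T   T
  4   T   T   T   F   F   F   T   T   T   T
  5   T   T   T   F   F   F   T   T   T   T
  6   T   T   T   T   F   F   T   T   T   T

8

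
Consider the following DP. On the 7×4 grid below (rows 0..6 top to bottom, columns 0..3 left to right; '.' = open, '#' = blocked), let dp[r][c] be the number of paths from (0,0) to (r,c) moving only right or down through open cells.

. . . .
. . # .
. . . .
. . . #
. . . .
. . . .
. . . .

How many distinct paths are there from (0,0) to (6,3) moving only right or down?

55

r\c   0   1   2   3
  0   1   1   1   1
  1   1   2   0   1
  2   1   3   3   4
  3   1   4   7   0
  4   1   5  12  12
  5   1   6  18  30
  6   1   7  25  55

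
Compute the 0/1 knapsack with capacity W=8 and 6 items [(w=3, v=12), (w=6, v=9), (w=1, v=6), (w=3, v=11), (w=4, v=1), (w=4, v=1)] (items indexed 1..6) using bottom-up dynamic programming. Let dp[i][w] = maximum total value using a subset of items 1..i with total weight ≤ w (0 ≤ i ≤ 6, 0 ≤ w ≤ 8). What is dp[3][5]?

18

i\w   0   1   2   3   4   5   6   7   8
  0   0   0   0   0   0   0   0   0   0
  1   0   0   0  12  12  12  12  12  12
  2   0   0   0  12  12  12  12  12  12
  3   0   6   6  12  18  18  18  18  18
  4   0   6   6  12  18  18  23  29  29
  5   0   6   6  12  18  18  23  29  29
  6   0   6   6  12  18  18  23  29  29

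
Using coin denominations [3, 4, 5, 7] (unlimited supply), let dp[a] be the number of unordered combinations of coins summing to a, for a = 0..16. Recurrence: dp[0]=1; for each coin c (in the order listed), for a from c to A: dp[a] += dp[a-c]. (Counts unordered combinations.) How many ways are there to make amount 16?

after  coin     0     1     2     3     4     5     6     7     8     9    10    11    12    13    14    15    16
          3     1     0     0     1     0     0     1     0     0     1     0     0     1     0     0     1     0
          4     1     0     0     1     1     0     1     1     1     1     1     1     2     1     1     2     2
          5     1     0     0     1     1     1     1     1     2     2     2     2     3     3     3     4     4
          7     1     0     0     1     1     1     1     2     2     2     3     3     4     4     5     6     6

6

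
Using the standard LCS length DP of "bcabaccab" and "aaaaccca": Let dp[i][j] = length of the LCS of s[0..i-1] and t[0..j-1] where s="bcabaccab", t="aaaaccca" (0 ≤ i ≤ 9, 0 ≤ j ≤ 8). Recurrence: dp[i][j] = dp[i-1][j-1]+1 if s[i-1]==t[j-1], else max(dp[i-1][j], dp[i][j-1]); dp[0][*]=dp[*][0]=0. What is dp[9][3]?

3

   ''  a  a  a  a  c  c  c  a
''  0  0  0  0  0  0  0  0  0
 b  0  0  0  0  0  0  0  0  0
 c  0  0  0  0  0  1  1  1  1
 a  0  1  1  1  1  1  1  1  2
 b  0  1  1  1  1  1  1  1  2
 a  0  1  2  2  2  2  2  2  2
 c  0  1  2  2  2  3  3  3  3
 c  0  1  2  2  2  3  4  4  4
 a  0  1  2  3  3  3  4  4  5
 b  0  1  2  3  3  3  4  4  5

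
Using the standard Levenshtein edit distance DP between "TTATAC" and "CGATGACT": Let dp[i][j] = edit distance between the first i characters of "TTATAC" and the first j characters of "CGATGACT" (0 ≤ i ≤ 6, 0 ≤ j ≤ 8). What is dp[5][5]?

3

   ''  C  G  A  T  G  A  C  T
''  0  1  2  3  4  5  6  7  8
 T  1  1  2  3  3  4  5  6  7
 T  2  2  2  3  3  4  5  6  6
 A  3  3  3  2  3  4  4  5  6
 T  4  4  4  3  2  3  4  5  5
 A  5  5  5  4  3  3  3  4  5
 C  6  5  6  5  4  4  4  3  4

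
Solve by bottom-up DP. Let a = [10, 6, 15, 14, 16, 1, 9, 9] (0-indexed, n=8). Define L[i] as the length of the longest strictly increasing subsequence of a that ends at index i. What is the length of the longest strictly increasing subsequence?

   i    0    1    2    3    4    5    6    7
a[i]   10    6   15   14   16    1    9    9
L[i]    1    1    2    2    3    1    2    2

3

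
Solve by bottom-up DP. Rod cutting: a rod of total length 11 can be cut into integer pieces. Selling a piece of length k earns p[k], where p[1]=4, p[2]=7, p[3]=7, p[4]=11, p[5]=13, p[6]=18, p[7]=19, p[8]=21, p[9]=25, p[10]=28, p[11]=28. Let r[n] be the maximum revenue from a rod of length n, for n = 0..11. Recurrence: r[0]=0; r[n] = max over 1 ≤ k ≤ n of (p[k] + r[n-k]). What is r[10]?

   n    0    1    2    3    4    5    6    7    8    9   10   11
r[n]    0    4    8   12   16   20   24   28   32   36   40   44

40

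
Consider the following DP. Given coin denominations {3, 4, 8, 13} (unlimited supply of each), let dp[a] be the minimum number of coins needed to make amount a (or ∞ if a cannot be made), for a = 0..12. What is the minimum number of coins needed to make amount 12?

 a  0  1  2  3  4  5  6  7  8  9 10 11 12
dp  0  -  -  1  1  -  2  2  1  3  3  2  2
(- denotes ∞ / unreachable)

2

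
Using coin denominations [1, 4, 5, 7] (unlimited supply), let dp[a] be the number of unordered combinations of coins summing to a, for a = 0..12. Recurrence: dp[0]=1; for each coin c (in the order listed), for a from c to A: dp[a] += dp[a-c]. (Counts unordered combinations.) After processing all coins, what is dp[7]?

after  coin     0     1     2     3     4     5     6     7     8     9    10    11    12
          1     1     1     1     1     1     1     1     1     1     1     1     1     1
          4     1     1     1     1     2     2     2     2     3     3     3     3     4
          5     1     1     1     1     2     3     3     3     4     5     6     6     7
          7     1     1     1     1     2     3     3     4     5     6     7     8    10

4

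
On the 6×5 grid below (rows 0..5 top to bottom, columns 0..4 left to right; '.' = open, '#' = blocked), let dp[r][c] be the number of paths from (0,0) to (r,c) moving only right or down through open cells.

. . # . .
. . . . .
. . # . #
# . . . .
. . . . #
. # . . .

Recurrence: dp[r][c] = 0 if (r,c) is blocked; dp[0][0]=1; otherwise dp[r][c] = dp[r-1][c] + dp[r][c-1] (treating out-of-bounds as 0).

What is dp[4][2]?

r\c   0   1   2   3   4
  0   1   1   0   0   0
  1   1   2   2   2   2
  2   1   3   0   2   0
  3   0   3   3   5   5
  4   0   3   6  11   0
  5   0   0   6  17  17

6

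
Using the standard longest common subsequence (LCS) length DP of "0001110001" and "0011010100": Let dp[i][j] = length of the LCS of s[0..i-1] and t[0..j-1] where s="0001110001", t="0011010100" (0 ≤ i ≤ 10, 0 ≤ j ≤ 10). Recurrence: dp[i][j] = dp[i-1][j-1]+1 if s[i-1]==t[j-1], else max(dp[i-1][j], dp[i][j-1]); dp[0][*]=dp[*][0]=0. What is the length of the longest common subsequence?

8

   ''  0  0  1  1  0  1  0  1  0  0
''  0  0  0  0  0  0  0  0  0  0  0
 0  0  1  1  1  1  1  1  1  1  1  1
 0  0  1  2  2  2  2  2  2  2  2  2
 0  0  1  2  2  2  3  3  3  3  3  3
 1  0  1  2  3  3  3  4  4  4  4  4
 1  0  1  2  3  4  4  4  4  5  5  5
 1  0  1  2  3  4  4  5  5  5  5  5
 0  0  1  2  3  4  5  5  6  6  6  6
 0  0  1  2  3  4  5  5  6  6  7  7
 0  0  1  2  3  4  5  5  6  6  7  8
 1  0  1  2  3  4  5  6  6  7  7  8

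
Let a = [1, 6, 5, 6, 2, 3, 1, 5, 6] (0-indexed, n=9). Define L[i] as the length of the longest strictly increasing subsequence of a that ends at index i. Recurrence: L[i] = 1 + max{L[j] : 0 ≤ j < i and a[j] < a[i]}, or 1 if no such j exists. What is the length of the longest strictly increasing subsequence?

   i    0    1    2    3    4    5    6    7    8
a[i]    1    6    5    6    2    3    1    5    6
L[i]    1    2    2    3    2    3    1    4    5

5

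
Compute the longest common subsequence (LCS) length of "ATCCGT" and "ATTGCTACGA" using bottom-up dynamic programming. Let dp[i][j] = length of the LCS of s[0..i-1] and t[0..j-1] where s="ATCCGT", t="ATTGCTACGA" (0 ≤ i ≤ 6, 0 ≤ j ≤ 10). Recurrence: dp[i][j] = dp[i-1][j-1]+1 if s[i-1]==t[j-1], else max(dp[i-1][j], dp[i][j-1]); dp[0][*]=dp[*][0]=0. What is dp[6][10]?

   ''  A  T  T  G  C  T  A  C  G  A
''  0  0  0  0  0  0  0  0  0  0  0
 A  0  1  1  1  1  1  1  1  1  1  1
 T  0  1  2  2  2  2  2  2  2  2  2
 C  0  1  2  2  2  3  3  3  3  3  3
 C  0  1  2  2  2  3  3  3  4  4  4
 G  0  1  2  2  3  3  3  3  4  5  5
 T  0  1  2  3  3  3  4  4  4  5  5

5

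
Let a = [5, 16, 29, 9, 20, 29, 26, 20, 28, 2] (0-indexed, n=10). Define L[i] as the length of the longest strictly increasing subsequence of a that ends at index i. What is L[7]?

   i    0    1    2    3    4    5    6    7    8    9
a[i]    5   16   29    9   20   29   26   20   28    2
L[i]    1    2    3    2    3    4    4    3    5    1

3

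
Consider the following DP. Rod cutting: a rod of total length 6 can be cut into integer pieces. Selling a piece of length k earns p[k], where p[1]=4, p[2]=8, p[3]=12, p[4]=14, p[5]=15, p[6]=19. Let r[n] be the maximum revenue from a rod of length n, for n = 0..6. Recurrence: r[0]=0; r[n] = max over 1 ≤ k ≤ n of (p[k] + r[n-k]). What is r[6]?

   n    0    1    2    3    4    5    6
r[n]    0    4    8   12   16   20   24

24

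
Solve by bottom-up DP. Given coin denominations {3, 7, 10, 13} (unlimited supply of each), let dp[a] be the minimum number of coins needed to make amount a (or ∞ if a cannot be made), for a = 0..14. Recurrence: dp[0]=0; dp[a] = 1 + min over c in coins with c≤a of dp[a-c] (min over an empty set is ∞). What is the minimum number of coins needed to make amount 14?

 a  0  1  2  3  4  5  6  7  8  9 10 11 12 13 14
dp  0  -  -  1  -  -  2  1  -  3  1  -  4  1  2
(- denotes ∞ / unreachable)

2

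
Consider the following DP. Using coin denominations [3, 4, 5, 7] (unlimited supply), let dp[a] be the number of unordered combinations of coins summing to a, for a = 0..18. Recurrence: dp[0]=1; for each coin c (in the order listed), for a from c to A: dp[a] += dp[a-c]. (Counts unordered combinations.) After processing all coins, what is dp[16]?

6

after  coin     0     1     2     3     4     5     6     7     8     9    10    11    12    13    14    15    16    17    18
          3     1     0     0     1     0     0     1     0     0     1     0     0     1     0     0     1     0     0     1
          4     1     0     0     1     1     0     1     1     1     1     1     1     2     1     1     2     2     1     2
          5     1     0     0     1     1     1     1     1     2     2     2     2     3     3     3     4     4     4     5
          7     1     0     0     1     1     1     1     2     2     2     3     3     4     4     5     6     6     7     8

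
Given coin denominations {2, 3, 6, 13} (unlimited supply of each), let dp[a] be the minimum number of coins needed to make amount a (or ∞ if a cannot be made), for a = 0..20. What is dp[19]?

2

 a  0  1  2  3  4  5  6  7  8  9 10 11 12 13 14 15 16 17 18 19 20
dp  0  -  1  1  2  2  1  3  2  2  3  3  2  1  3  2  2  3  3  2  4
(- denotes ∞ / unreachable)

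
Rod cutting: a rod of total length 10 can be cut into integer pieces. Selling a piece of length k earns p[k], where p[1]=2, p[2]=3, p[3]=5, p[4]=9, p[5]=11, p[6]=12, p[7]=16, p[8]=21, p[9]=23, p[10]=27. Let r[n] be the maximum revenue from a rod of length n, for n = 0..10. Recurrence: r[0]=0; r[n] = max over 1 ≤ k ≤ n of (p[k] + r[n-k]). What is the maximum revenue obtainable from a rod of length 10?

27

   n    0    1    2    3    4    5    6    7    8    9   10
r[n]    0    2    4    6    9   11   13   16   21   23   27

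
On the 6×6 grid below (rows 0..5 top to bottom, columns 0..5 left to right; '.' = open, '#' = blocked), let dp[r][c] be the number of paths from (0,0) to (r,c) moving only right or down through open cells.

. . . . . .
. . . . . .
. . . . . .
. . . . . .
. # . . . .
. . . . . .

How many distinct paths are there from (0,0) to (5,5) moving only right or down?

r\c   0   1   2   3   4   5
  0   1   1   1   1   1   1
  1   1   2   3   4   5   6
  2   1   3   6  10  15  21
  3   1   4  10  20  35  56
  4   1   0  10  30  65 121
  5   1   1  11  41 106 227

227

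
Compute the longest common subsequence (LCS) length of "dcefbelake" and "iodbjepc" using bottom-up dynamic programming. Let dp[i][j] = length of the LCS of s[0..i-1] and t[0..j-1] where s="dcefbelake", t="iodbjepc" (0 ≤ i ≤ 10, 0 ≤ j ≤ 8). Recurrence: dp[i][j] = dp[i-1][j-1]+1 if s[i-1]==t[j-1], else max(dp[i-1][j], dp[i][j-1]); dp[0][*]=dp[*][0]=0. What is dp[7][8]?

3

   ''  i  o  d  b  j  e  p  c
''  0  0  0  0  0  0  0  0  0
 d  0  0  0  1  1  1  1  1  1
 c  0  0  0  1  1  1  1  1  2
 e  0  0  0  1  1  1  2  2  2
 f  0  0  0  1  1  1  2  2  2
 b  0  0  0  1  2  2  2  2  2
 e  0  0  0  1  2  2  3  3  3
 l  0  0  0  1  2  2  3  3  3
 a  0  0  0  1  2  2  3  3  3
 k  0  0  0  1  2  2  3  3  3
 e  0  0  0  1  2  2  3  3  3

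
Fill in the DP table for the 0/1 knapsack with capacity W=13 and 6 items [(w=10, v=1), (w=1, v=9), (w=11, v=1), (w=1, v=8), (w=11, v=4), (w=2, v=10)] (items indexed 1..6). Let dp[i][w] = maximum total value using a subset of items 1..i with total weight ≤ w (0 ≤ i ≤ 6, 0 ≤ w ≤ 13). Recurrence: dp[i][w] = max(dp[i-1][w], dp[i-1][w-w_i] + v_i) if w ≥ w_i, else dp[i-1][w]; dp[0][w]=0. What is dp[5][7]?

i\w   0   1   2   3   4   5   6   7   8   9  10  11  12  13
  0   0   0   0   0   0   0   0   0   0   0   0   0   0   0
  1   0   0   0   0   0   0   0   0   0   0   1   1   1   1
  2   0   9   9   9   9   9   9   9   9   9   9  10  10  10
  3   0   9   9   9   9   9   9   9   9   9   9  10  10  10
  4   0   9  17  17  17  17  17  17  17  17  17  17  18  18
  5   0   9  17  17  17  17  17  17  17  17  17  17  18  21
  6   0   9  17  19  27  27  27  27  27  27  27  27  27  27

17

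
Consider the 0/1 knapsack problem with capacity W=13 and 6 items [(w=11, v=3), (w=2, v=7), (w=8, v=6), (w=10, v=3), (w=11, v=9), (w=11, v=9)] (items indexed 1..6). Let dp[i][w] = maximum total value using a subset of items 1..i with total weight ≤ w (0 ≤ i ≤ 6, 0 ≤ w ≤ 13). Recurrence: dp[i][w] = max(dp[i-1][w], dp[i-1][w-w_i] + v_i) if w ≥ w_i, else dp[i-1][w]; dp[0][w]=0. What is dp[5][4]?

7

i\w   0   1   2   3   4   5   6   7   8   9  10  11  12  13
  0   0   0   0   0   0   0   0   0   0   0   0   0   0   0
  1   0   0   0   0   0   0   0   0   0   0   0   3   3   3
  2   0   0   7   7   7   7   7   7   7   7   7   7   7  10
  3   0   0   7   7   7   7   7   7   7   7  13  13  13  13
  4   0   0   7   7   7   7   7   7   7   7  13  13  13  13
  5   0   0   7   7   7   7   7   7   7   7  13  13  13  16
  6   0   0   7   7   7   7   7   7   7   7  13  13  13  16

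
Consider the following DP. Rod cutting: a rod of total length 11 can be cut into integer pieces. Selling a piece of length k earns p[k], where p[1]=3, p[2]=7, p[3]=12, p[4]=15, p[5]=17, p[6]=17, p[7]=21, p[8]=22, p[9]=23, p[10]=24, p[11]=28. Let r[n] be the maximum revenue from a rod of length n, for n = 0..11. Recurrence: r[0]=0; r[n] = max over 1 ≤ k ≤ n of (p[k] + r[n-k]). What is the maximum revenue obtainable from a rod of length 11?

43

   n    0    1    2    3    4    5    6    7    8    9   10   11
r[n]    0    3    7   12   15   19   24   27   31   36   39   43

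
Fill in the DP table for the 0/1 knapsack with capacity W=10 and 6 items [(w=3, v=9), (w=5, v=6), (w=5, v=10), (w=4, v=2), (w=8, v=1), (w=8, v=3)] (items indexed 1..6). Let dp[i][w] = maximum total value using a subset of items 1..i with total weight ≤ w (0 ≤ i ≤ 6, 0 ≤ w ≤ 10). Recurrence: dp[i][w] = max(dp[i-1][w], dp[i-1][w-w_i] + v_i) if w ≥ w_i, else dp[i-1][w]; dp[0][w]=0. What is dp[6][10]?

19

i\w   0   1   2   3   4   5   6   7   8   9  10
  0   0   0   0   0   0   0   0   0   0   0   0
  1   0   0   0   9   9   9   9   9   9   9   9
  2   0   0   0   9   9   9   9   9  15  15  15
  3   0   0   0   9   9  10  10  10  19  19  19
  4   0   0   0   9   9  10  10  11  19  19  19
  5   0   0   0   9   9  10  10  11  19  19  19
  6   0   0   0   9   9  10  10  11  19  19  19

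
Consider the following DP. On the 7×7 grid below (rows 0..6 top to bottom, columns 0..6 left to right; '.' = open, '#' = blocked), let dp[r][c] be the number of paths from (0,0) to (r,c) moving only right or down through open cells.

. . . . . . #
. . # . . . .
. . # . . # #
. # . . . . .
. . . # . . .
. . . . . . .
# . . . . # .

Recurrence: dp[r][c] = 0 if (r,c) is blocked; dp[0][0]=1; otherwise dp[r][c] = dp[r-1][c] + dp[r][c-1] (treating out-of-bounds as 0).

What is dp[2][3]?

r\c   0   1   2   3   4   5   6
  0   1   1   1   1   1   1   0
  1   1   2   0   1   2   3   3
  2   1   3   0   1   3   0   0
  3   1   0   0   1   4   4   4
  4   1   1   1   0   4   8  12
  5   1   2   3   3   7  15  27
  6   0   2   5   8  15   0  27

1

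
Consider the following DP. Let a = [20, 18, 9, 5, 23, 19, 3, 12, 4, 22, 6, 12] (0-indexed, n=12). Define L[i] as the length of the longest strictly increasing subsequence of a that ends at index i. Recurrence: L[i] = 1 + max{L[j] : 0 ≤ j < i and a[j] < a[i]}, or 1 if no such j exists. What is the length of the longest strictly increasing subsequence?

   i    0    1    2    3    4    5    6    7    8    9   10   11
a[i]   20   18    9    5   23   19    3   12    4   22    6   12
L[i]    1    1    1    1    2    2    1    2    2    3    3    4

4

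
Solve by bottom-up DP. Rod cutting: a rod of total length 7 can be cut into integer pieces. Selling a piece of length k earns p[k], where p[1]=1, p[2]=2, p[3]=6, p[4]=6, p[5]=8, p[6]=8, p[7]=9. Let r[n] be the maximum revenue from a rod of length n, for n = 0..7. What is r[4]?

   n    0    1    2    3    4    5    6    7
r[n]    0    1    2    6    7    8   12   13

7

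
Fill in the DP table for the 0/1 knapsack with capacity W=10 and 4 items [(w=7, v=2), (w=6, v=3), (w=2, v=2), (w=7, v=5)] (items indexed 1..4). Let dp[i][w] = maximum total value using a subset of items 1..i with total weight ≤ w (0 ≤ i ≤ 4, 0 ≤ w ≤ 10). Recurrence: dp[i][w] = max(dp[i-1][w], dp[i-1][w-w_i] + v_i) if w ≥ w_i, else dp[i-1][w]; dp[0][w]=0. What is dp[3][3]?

2

i\w   0   1   2   3   4   5   6   7   8   9  10
  0   0   0   0   0   0   0   0   0   0   0   0
  1   0   0   0   0   0   0   0   2   2   2   2
  2   0   0   0   0   0   0   3   3   3   3   3
  3   0   0   2   2   2   2   3   3   5   5   5
  4   0   0   2   2   2   2   3   5   5   7   7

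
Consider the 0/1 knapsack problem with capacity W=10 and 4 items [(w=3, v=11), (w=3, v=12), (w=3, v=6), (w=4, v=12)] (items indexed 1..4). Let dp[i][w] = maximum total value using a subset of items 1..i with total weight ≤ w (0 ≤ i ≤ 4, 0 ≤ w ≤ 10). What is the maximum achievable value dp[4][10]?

i\w   0   1   2   3   4   5   6   7   8   9  10
  0   0   0   0   0   0   0   0   0   0   0   0
  1   0   0   0  11  11  11  11  11  11  11  11
  2   0   0   0  12  12  12  23  23  23  23  23
  3   0   0   0  12  12  12  23  23  23  29  29
  4   0   0   0  12  12  12  23  24  24  29  35

35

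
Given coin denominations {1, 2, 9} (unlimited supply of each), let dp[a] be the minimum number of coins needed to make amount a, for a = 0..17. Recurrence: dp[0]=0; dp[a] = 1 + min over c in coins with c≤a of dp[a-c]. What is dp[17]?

5

 a  0  1  2  3  4  5  6  7  8  9 10 11 12 13 14 15 16 17
dp  0  1  1  2  2  3  3  4  4  1  2  2  3  3  4  4  5  5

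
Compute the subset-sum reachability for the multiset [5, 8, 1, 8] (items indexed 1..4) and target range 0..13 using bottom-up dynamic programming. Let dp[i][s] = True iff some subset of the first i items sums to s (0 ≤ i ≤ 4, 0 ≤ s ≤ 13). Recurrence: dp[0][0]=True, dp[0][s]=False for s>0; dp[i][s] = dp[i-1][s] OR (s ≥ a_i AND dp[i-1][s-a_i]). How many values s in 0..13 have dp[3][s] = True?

i\s   0   1   2   3   4   5   6   7   8   9  10  11  12  13
  0   T   F   F   F   F   F   F   F   F   F   F   F   F   F
  1   T   F   F   F   F   T   F   F   F   F   F   F   F   F
  2   T   F   F   F   F   T   F   F   T   F   F   F   F   T
  3   T   T   F   F   F   T   T   F   T   T   F   F   F   T
  4   T   T   F   F   F   T   T   F   T   T   F   F   F   T

7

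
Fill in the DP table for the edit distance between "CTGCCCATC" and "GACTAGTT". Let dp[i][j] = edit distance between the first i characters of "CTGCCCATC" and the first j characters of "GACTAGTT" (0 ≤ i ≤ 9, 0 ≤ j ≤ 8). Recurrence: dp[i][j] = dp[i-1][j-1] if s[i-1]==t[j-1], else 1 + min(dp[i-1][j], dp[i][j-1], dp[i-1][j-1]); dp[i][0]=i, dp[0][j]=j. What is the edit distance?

6

   ''  G  A  C  T  A  G  T  T
''  0  1  2  3  4  5  6  7  8
 C  1  1  2  2  3  4  5  6  7
 T  2  2  2  3  2  3  4  5  6
 G  3  2  3  3  3  3  3  4  5
 C  4  3  3  3  4  4  4  4  5
 C  5  4  4  3  4  5  5  5  5
 C  6  5  5  4  4  5  6  6  6
 A  7  6  5  5  5  4  5  6  7
 T  8  7  6  6  5  5  5  5  6
 C  9  8  7  6  6  6  6  6  6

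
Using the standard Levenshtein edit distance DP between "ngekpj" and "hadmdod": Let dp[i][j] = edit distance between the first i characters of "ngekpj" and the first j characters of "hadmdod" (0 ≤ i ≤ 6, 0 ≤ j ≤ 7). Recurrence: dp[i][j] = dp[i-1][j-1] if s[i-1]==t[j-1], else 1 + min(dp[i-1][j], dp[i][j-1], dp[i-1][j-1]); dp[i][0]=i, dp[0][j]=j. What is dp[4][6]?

6

   ''  h  a  d  m  d  o  d
''  0  1  2  3  4  5  6  7
 n  1  1  2  3  4  5  6  7
 g  2  2  2  3  4  5  6  7
 e  3  3  3  3  4  5  6  7
 k  4  4  4  4  4  5  6  7
 p  5  5  5  5  5  5  6  7
 j  6  6  6  6  6  6  6  7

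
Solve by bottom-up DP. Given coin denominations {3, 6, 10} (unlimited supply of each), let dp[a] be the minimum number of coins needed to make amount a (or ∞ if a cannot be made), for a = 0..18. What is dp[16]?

 a  0  1  2  3  4  5  6  7  8  9 10 11 12 13 14 15 16 17 18
dp  0  -  -  1  -  -  1  -  -  2  1  -  2  2  -  3  2  -  3
(- denotes ∞ / unreachable)

2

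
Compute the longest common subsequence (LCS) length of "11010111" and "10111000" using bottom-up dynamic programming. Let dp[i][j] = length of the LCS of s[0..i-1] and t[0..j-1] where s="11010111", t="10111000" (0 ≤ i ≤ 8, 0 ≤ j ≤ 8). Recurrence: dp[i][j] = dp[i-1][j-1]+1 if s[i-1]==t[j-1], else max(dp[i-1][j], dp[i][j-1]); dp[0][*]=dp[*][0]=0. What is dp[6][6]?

4

   ''  1  0  1  1  1  0  0  0
''  0  0  0  0  0  0  0  0  0
 1  0  1  1  1  1  1  1  1  1
 1  0  1  1  2  2  2  2  2  2
 0  0  1  2  2  2  2  3  3  3
 1  0  1  2  3  3  3  3  3  3
 0  0  1  2  3  3  3  4  4  4
 1  0  1  2  3  4  4  4  4  4
 1  0  1  2  3  4  5  5  5  5
 1  0  1  2  3  4  5  5  5  5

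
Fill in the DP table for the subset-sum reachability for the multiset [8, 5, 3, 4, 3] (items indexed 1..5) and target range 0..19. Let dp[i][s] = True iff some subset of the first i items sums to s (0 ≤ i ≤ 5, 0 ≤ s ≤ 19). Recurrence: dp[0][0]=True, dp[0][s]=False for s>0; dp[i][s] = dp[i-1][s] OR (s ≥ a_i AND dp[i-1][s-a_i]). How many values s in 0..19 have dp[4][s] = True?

13

i\s   0   1   2   3   4   5   6   7   8   9  10  11  12  13  14  15  16  17  18  19
  0   T   F   F   F   F   F   F   F   F   F   F   F   F   F   F   F   F   F   F   F
  1   T   F   F   F   F   F   F   F   T   F   F   F   F   F   F   F   F   F   F   F
  2   T   F   F   F   F   T   F   F   T   F   F   F   F   T   F   F   F   F   F   F
  3   T   F   F   T   F   T   F   F   T   F   F   T   F   T   F   F   T   F   F   F
  4   T   F   F   T   T   T   F   T   T   T   F   T   T   T   F   T   T   T   F   F
  5   T   F   F   T   T   T   T   T   T   T   T   T   T   T   T   T   T   T   T   T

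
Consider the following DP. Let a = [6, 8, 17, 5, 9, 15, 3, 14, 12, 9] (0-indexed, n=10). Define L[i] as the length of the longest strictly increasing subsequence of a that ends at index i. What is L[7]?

   i    0    1    2    3    4    5    6    7    8    9
a[i]    6    8   17    5    9   15    3   14   12    9
L[i]    1    2    3    1    3    4    1    4    4    3

4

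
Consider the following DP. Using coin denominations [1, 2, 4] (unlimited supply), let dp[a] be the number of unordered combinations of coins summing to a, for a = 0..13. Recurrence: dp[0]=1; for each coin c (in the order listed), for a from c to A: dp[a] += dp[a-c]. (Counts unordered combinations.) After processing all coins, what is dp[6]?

after  coin     0     1     2     3     4     5     6     7     8     9    10    11    12    13
          1     1     1     1     1     1     1     1     1     1     1     1     1     1     1
          2     1     1     2     2     3     3     4     4     5     5     6     6     7     7
          4     1     1     2     2     4     4     6     6     9     9    12    12    16    16

6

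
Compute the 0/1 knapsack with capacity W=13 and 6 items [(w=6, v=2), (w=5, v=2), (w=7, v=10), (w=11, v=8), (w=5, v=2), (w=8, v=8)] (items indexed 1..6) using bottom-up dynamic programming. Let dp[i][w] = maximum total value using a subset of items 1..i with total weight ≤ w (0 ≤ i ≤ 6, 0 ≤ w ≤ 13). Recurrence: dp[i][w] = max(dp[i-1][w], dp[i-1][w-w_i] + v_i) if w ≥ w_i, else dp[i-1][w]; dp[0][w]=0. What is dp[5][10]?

i\w   0   1   2   3   4   5   6   7   8   9  10  11  12  13
  0   0   0   0   0   0   0   0   0   0   0   0   0   0   0
  1   0   0   0   0   0   0   2   2   2   2   2   2   2   2
  2   0   0   0   0   0   2   2   2   2   2   2   4   4   4
  3   0   0   0   0   0   2   2  10  10  10  10  10  12  12
  4   0   0   0   0   0   2   2  10  10  10  10  10  12  12
  5   0   0   0   0   0   2   2  10  10  10  10  10  12  12
  6   0   0   0   0   0   2   2  10  10  10  10  10  12  12

10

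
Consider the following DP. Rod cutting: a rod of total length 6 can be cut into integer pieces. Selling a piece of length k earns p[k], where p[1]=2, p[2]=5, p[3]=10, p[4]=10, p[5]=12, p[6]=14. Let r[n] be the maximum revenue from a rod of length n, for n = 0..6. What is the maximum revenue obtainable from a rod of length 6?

20

   n    0    1    2    3    4    5    6
r[n]    0    2    5   10   12   15   20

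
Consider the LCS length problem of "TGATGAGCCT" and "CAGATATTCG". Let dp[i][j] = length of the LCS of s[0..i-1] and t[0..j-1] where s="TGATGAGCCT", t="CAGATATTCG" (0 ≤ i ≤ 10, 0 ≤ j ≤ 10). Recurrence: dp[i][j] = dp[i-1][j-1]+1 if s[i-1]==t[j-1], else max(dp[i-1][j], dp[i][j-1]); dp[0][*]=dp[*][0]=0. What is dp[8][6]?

   ''  C  A  G  A  T  A  T  T  C  G
''  0  0  0  0  0  0  0  0  0  0  0
 T  0  0  0  0  0  1  1  1  1  1  1
 G  0  0  0  1  1  1  1  1  1  1  2
 A  0  0  1  1  2  2  2  2  2  2  2
 T  0  0  1  1  2  3  3  3  3  3  3
 G  0  0  1  2  2  3  3  3  3  3  4
 A  0  0  1  2  3  3  4  4  4  4  4
 G  0  0  1  2  3  3  4  4  4  4  5
 C  0  1  1  2  3  3  4  4  4  5  5
 C  0  1  1  2  3  3  4  4  4  5  5
 T  0  1  1  2  3  4  4  5  5  5  5

4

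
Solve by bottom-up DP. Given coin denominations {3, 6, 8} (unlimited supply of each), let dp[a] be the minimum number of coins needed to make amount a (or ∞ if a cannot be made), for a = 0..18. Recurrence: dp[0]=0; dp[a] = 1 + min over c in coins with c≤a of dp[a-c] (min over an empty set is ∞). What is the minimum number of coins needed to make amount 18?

 a  0  1  2  3  4  5  6  7  8  9 10 11 12 13 14 15 16 17 18
dp  0  -  -  1  -  -  1  -  1  2  -  2  2  -  2  3  2  3  3
(- denotes ∞ / unreachable)

3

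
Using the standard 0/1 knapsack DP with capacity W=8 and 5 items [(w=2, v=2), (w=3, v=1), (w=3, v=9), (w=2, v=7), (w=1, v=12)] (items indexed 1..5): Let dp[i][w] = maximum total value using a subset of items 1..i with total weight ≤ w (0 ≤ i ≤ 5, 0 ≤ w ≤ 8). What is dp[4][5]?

16

i\w   0   1   2   3   4   5   6   7   8
  0   0   0   0   0   0   0   0   0   0
  1   0   0   2   2   2   2   2   2   2
  2   0   0   2   2   2   3   3   3   3
  3   0   0   2   9   9  11  11  11  12
  4   0   0   7   9   9  16  16  18  18
  5   0  12  12  19  21  21  28  28  30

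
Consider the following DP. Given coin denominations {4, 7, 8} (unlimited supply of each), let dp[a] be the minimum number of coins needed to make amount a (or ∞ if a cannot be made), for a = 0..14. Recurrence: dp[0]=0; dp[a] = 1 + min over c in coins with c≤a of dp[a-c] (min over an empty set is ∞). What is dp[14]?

 a  0  1  2  3  4  5  6  7  8  9 10 11 12 13 14
dp  0  -  -  -  1  -  -  1  1  -  -  2  2  -  2
(- denotes ∞ / unreachable)

2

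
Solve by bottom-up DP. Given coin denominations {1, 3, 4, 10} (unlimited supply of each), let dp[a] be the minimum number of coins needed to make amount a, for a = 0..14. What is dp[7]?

 a  0  1  2  3  4  5  6  7  8  9 10 11 12 13 14
dp  0  1  2  1  1  2  2  2  2  3  1  2  3  2  2

2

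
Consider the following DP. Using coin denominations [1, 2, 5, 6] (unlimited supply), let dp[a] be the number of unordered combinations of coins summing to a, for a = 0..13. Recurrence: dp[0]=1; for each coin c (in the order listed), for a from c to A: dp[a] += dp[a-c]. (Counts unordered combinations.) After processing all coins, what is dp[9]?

10

after  coin     0     1     2     3     4     5     6     7     8     9    10    11    12    13
          1     1     1     1     1     1     1     1     1     1     1     1     1     1     1
          2     1     1     2     2     3     3     4     4     5     5     6     6     7     7
          5     1     1     2     2     3     4     5     6     7     8    10    11    13    14
          6     1     1     2     2     3     4     6     7     9    10    13    15    19    21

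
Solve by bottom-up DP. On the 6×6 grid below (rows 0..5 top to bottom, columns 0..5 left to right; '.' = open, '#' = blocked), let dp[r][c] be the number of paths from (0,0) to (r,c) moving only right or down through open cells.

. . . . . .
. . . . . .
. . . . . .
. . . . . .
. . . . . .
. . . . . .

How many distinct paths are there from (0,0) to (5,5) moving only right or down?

r\c   0   1   2   3   4   5
  0   1   1   1   1   1   1
  1   1   2   3   4   5   6
  2   1   3   6  10  15  21
  3   1   4  10  20  35  56
  4   1   5  15  35  70 126
  5   1   6  21  56 126 252

252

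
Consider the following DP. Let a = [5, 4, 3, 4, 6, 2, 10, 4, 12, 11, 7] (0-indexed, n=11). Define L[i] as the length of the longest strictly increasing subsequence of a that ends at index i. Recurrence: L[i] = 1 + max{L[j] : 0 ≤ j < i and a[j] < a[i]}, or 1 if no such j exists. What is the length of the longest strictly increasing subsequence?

   i    0    1    2    3    4    5    6    7    8    9   10
a[i]    5    4    3    4    6    2   10    4   12   11    7
L[i]    1    1    1    2    3    1    4    2    5    5    4

5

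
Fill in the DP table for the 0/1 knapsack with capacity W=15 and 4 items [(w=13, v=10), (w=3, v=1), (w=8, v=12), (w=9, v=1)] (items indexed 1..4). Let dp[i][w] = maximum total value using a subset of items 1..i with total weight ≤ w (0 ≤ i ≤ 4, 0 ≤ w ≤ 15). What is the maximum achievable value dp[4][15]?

i\w   0   1   2   3   4   5   6   7   8   9  10  11  12  13  14  15
  0   0   0   0   0   0   0   0   0   0   0   0   0   0   0   0   0
  1   0   0   0   0   0   0   0   0   0   0   0   0   0  10  10  10
  2   0   0   0   1   1   1   1   1   1   1   1   1   1  10  10  10
  3   0   0   0   1   1   1   1   1  12  12  12  13  13  13  13  13
  4   0   0   0   1   1   1   1   1  12  12  12  13  13  13  13  13

13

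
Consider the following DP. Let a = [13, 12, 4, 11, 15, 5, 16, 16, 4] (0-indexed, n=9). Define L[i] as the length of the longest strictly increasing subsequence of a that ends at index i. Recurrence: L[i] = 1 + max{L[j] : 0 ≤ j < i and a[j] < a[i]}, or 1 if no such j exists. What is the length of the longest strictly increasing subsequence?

4

   i    0    1    2    3    4    5    6    7    8
a[i]   13   12    4   11   15    5   16   16    4
L[i]    1    1    1    2    3    2    4    4    1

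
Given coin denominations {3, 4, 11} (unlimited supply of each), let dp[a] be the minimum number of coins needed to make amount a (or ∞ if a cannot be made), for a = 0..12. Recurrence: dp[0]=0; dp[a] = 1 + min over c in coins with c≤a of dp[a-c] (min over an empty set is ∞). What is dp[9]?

3

 a  0  1  2  3  4  5  6  7  8  9 10 11 12
dp  0  -  -  1  1  -  2  2  2  3  3  1  3
(- denotes ∞ / unreachable)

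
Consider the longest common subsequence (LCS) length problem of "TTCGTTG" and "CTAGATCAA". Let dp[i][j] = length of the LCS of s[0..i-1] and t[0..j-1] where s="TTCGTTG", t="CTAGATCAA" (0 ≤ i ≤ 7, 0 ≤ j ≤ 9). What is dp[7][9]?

   ''  C  T  A  G  A  T  C  A  A
''  0  0  0  0  0  0  0  0  0  0
 T  0  0  1  1  1  1  1  1  1  1
 T  0  0  1  1  1  1  2  2  2  2
 C  0  1  1  1  1  1  2  3  3  3
 G  0  1  1  1  2  2  2  3  3  3
 T  0  1  2  2  2  2  3  3  3  3
 T  0  1  2  2  2  2  3  3  3  3
 G  0  1  2  2  3  3  3  3  3  3

3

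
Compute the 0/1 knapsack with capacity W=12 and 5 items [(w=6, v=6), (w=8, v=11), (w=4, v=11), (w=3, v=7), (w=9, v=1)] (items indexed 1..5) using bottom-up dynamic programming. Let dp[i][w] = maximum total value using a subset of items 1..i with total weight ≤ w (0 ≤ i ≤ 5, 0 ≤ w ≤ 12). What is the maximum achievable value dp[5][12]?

i\w   0   1   2   3   4   5   6   7   8   9  10  11  12
  0   0   0   0   0   0   0   0   0   0   0   0   0   0
  1   0   0   0   0   0   0   6   6   6   6   6   6   6
  2   0   0   0   0   0   0   6   6  11  11  11  11  11
  3   0   0   0   0  11  11  11  11  11  11  17  17  22
  4   0   0   0   7  11  11  11  18  18  18  18  18  22
  5   0   0   0   7  11  11  11  18  18  18  18  18  22

22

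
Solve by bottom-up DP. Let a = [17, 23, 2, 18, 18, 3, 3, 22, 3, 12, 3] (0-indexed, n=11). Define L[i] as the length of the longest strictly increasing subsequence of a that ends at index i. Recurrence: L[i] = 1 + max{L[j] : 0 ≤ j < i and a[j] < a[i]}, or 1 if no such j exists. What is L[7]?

   i    0    1    2    3    4    5    6    7    8    9   10
a[i]   17   23    2   18   18    3    3   22    3   12    3
L[i]    1    2    1    2    2    2    2    3    2    3    2

3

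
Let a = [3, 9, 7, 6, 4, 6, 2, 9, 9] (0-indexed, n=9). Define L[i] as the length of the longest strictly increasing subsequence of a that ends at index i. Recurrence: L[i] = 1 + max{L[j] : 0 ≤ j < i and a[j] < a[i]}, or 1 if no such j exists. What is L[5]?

   i    0    1    2    3    4    5    6    7    8
a[i]    3    9    7    6    4    6    2    9    9
L[i]    1    2    2    2    2    3    1    4    4

3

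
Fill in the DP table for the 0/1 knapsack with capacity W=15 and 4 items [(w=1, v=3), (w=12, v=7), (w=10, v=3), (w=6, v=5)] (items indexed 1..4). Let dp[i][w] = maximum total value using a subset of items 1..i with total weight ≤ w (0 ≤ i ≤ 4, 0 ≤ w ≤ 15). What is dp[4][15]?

10

i\w   0   1   2   3   4   5   6   7   8   9  10  11  12  13  14  15
  0   0   0   0   0   0   0   0   0   0   0   0   0   0   0   0   0
  1   0   3   3   3   3   3   3   3   3   3   3   3   3   3   3   3
  2   0   3   3   3   3   3   3   3   3   3   3   3   7  10  10  10
  3   0   3   3   3   3   3   3   3   3   3   3   6   7  10  10  10
  4   0   3   3   3   3   3   5   8   8   8   8   8   8  10  10  10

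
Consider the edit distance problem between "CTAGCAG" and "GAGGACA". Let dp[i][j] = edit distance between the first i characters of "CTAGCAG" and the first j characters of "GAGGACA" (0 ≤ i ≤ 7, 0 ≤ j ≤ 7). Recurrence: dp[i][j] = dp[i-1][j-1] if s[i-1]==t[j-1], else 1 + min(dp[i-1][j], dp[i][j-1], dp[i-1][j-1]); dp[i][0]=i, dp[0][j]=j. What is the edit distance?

5

   ''  G  A  G  G  A  C  A
''  0  1  2  3  4  5  6  7
 C  1  1  2  3  4  5  5  6
 T  2  2  2  3  4  5  6  6
 A  3  3  2  3  4  4  5  6
 G  4  3  3  2  3  4  5  6
 C  5  4  4  3  3  4  4  5
 A  6  5  4  4  4  3  4  4
 G  7  6  5  4  4  4  4  5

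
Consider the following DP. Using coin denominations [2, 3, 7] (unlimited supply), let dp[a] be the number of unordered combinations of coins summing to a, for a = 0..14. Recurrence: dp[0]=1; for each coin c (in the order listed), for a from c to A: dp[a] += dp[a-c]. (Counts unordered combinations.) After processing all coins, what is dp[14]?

5

after  coin     0     1     2     3     4     5     6     7     8     9    10    11    12    13    14
          2     1     0     1     0     1     0     1     0     1     0     1     0     1     0     1
          3     1     0     1     1     1     1     2     1     2     2     2     2     3     2     3
          7     1     0     1     1     1     1     2     2     2     3     3     3     4     4     5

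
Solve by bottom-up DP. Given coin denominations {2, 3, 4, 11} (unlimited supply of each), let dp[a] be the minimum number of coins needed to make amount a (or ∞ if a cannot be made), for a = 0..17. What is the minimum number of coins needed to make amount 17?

3

 a  0  1  2  3  4  5  6  7  8  9 10 11 12 13 14 15 16 17
dp  0  -  1  1  1  2  2  2  2  3  3  1  3  2  2  2  3  3
(- denotes ∞ / unreachable)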